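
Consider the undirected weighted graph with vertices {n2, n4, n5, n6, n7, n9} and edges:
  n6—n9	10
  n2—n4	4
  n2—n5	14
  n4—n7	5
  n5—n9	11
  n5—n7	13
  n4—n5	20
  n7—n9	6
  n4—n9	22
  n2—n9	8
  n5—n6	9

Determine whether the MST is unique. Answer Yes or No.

Yes

Kruskal: consider edges lightest-first.
n2—n4 (4): add. Components now {n6} {n9} {n2,n4} {n7} {n5}
n4—n7 (5): add. Components now {n6} {n9} {n2,n4,n7} {n5}
n7—n9 (6): add. Components now {n6} {n2,n4,n7,n9} {n5}
n2—n9 (8): skip — n9 and n2 already connected.
n5—n6 (9): add. Components now {n5,n6} {n2,n4,n7,n9}
n6—n9 (10): add. Components now {n2,n4,n5,n6,n7,n9}
Every non-tree edge has weight strictly greater than the heaviest edge on the tree path between its endpoints, so the MST is unique.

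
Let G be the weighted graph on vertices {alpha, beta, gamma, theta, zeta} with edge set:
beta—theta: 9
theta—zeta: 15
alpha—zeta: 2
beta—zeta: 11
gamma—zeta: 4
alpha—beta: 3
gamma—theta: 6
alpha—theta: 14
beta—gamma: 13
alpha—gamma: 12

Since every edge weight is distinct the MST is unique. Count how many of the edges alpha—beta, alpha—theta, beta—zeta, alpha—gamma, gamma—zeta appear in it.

2

Kruskal: consider edges lightest-first.
alpha—zeta (2): add — endpoints in different components.
alpha—beta (3): add — endpoints in different components.
gamma—zeta (4): add — endpoints in different components.
gamma—theta (6): add — endpoints in different components.
MST edge set: {alpha—zeta, alpha—beta, gamma—zeta, gamma—theta}.
Of the listed edges, {alpha—beta, gamma—zeta} are in the MST → 2.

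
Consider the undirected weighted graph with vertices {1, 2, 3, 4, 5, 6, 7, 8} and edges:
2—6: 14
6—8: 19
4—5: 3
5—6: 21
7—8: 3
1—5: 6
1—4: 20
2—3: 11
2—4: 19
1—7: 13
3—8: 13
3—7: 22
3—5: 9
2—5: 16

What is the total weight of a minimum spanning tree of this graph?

59

Kruskal: consider edges lightest-first.
4—5 (3): add — endpoints in different components.
7—8 (3): add — endpoints in different components.
1—5 (6): add — endpoints in different components.
3—5 (9): add — endpoints in different components.
2—3 (11): add — endpoints in different components.
1—7 (13): add — endpoints in different components.
3—8 (13): skip — 3 and 8 already connected.
2—6 (14): add — endpoints in different components.
MST edges: 4—5, 7—8, 1—5, 3—5, 2—3, 1—7, 2—6; total weight 3+3+6+9+11+13+14 = 59.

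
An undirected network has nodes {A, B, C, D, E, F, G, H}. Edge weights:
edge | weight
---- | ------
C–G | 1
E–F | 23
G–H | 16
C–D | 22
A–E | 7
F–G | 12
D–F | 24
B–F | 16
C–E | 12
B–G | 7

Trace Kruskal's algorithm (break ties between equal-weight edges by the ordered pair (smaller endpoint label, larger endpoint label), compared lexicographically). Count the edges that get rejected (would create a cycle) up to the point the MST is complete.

Kruskal: consider edges lightest-first.
C–G (1): add — endpoints in different components.
A–E (7): add — endpoints in different components.
B–G (7): add — endpoints in different components.
C–E (12): add — endpoints in different components.
F–G (12): add — endpoints in different components.
B–F (16): skip — B and F already connected.
G–H (16): add — endpoints in different components.
C–D (22): add — endpoints in different components.
Edges rejected before the tree was complete: 1.

1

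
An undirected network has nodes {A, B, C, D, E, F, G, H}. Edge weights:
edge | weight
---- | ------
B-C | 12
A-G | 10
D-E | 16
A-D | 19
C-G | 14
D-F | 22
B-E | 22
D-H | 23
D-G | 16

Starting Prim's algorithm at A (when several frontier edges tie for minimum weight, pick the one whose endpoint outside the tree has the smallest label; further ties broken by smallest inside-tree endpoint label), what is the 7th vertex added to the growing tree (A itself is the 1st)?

Prim's algorithm from A:
Step 1: cheapest edge leaving the tree is A-G (10); add G.
Step 2: cheapest edge leaving the tree is C-G (14); add C.
Step 3: cheapest edge leaving the tree is B-C (12); add B.
Step 4: cheapest edge leaving the tree is D-G (16); add D.
Step 5: cheapest edge leaving the tree is D-E (16); add E.
Step 6: cheapest edge leaving the tree is D-F (22); add F.
Step 7: cheapest edge leaving the tree is D-H (23); add H.
Vertex order: A, G, C, B, D, E, F, H. The 7th vertex is F.

F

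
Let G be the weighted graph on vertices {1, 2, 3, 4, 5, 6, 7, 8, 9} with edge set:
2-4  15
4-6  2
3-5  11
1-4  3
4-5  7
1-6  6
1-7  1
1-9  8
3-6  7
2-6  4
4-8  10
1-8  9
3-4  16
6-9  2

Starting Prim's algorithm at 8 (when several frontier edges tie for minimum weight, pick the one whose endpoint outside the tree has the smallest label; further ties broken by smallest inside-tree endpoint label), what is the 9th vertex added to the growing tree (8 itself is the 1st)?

Prim's algorithm from 8:
Step 1: cheapest edge leaving the tree is 1-8 (9); add 1.
Step 2: cheapest edge leaving the tree is 1-7 (1); add 7.
Step 3: cheapest edge leaving the tree is 1-4 (3); add 4.
Step 4: cheapest edge leaving the tree is 4-6 (2); add 6.
Step 5: cheapest edge leaving the tree is 6-9 (2); add 9.
Step 6: cheapest edge leaving the tree is 2-6 (4); add 2.
Step 7: cheapest edge leaving the tree is 3-6 (7); add 3.
Step 8: cheapest edge leaving the tree is 4-5 (7); add 5.
Vertex order: 8, 1, 7, 4, 6, 9, 2, 3, 5. The 9th vertex is 5.

5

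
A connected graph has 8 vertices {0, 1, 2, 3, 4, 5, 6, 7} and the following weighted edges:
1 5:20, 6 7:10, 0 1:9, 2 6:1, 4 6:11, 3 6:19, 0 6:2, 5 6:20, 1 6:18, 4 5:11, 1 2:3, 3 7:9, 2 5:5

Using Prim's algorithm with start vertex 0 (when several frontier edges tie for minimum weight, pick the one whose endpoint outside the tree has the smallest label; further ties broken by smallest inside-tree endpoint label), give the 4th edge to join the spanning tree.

2-5

Prim, starting at 0.
Step 1: cheapest edge leaving the tree is 0 6 (2); add 6.
Step 2: cheapest edge leaving the tree is 2 6 (1); add 2.
Step 3: cheapest edge leaving the tree is 1 2 (3); add 1.
Step 4: cheapest edge leaving the tree is 2 5 (5); add 5.
Step 5: cheapest edge leaving the tree is 6 7 (10); add 7.
Step 6: cheapest edge leaving the tree is 3 7 (9); add 3.
Step 7: cheapest edge leaving the tree is 4 5 (11); add 4.
The 4th edge added is 2 5.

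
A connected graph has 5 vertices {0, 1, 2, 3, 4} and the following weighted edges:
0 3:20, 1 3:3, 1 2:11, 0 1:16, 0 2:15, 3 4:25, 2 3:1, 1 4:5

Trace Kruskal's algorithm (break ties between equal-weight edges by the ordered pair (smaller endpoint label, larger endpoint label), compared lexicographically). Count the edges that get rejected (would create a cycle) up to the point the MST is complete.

1

Kruskal: consider edges lightest-first.
2 3 (1): add. Components now {0} {1} {2,3} {4}
1 3 (3): add. Components now {0} {1,2,3} {4}
1 4 (5): add. Components now {0} {1,2,3,4}
1 2 (11): skip — 1 and 2 already connected.
0 2 (15): add. Components now {0,1,2,3,4}
Edges rejected before the tree was complete: 1.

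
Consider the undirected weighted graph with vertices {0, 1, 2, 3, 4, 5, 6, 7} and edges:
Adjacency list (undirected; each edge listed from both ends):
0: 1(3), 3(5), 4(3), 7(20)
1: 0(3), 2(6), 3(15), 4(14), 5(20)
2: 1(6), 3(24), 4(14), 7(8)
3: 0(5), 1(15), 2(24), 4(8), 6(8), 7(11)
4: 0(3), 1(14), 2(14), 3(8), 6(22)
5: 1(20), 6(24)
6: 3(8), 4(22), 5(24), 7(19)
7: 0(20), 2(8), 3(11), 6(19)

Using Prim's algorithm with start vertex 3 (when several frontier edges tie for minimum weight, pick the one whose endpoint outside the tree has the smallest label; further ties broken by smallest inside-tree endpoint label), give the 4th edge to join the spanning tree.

Grow the tree from 3 using Prim:
Step 1: cheapest edge leaving the tree is 0—3 (5); add 0.
Step 2: cheapest edge leaving the tree is 0—1 (3); add 1.
Step 3: cheapest edge leaving the tree is 0—4 (3); add 4.
Step 4: cheapest edge leaving the tree is 1—2 (6); add 2.
Step 5: cheapest edge leaving the tree is 3—6 (8); add 6.
Step 6: cheapest edge leaving the tree is 2—7 (8); add 7.
Step 7: cheapest edge leaving the tree is 1—5 (20); add 5.
The 4th edge added is 1—2.

1-2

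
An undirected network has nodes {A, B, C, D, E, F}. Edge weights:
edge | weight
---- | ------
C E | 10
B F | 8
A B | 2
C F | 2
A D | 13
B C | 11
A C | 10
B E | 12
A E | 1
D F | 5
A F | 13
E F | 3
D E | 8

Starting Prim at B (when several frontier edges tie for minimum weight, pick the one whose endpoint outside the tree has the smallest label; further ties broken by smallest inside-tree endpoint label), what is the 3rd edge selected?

Prim, starting at B.
Step 1: frontier [A B 2, B F 8, B C 11, B E 12] → take A B (2); add A.
Step 2: frontier [A E 1, A C 10, A D 13, A F 13, B F 8, B C 11, B E 12] → take A E (1); add E.
Step 3: frontier [A C 10, A D 13, A F 13, B F 8, B C 11, E F 3, D E 8, C E 10] → take E F (3); add F.
Step 4: frontier [A C 10, A D 13, B C 11, D E 8, C E 10, C F 2, D F 5] → take C F (2); add C.
Step 5: frontier [A D 13, D E 8, D F 5] → take D F (5); add D.
The 3rd edge added is E F.

E-F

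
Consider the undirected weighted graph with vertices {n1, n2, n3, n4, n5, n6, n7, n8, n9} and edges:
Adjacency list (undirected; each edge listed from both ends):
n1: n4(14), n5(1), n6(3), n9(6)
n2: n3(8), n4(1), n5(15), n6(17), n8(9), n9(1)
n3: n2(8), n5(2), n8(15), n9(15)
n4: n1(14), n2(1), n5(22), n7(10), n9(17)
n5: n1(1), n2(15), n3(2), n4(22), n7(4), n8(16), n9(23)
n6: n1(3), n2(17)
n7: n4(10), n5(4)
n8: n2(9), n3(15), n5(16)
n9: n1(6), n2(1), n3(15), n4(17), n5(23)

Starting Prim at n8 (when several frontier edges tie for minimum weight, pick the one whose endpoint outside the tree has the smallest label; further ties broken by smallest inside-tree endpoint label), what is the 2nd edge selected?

n2-n4

Prim's algorithm from n8:
Step 1: cheapest edge leaving the tree is n2 n8 (9); add n2.
Step 2: cheapest edge leaving the tree is n2 n4 (1); add n4.
Step 3: cheapest edge leaving the tree is n2 n9 (1); add n9.
Step 4: cheapest edge leaving the tree is n1 n9 (6); add n1.
Step 5: cheapest edge leaving the tree is n1 n5 (1); add n5.
Step 6: cheapest edge leaving the tree is n3 n5 (2); add n3.
Step 7: cheapest edge leaving the tree is n1 n6 (3); add n6.
Step 8: cheapest edge leaving the tree is n5 n7 (4); add n7.
The 2nd edge added is n2 n4.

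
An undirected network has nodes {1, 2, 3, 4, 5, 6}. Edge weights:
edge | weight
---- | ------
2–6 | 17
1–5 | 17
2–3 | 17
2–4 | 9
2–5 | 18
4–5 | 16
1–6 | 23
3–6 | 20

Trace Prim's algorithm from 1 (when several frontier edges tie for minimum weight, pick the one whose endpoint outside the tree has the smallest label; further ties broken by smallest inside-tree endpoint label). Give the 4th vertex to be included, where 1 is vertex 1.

Grow the tree from 1 using Prim:
Step 1: frontier [1–5 17, 1–6 23] → take 1–5 (17); add 5.
Step 2: frontier [1–6 23, 4–5 16, 2–5 18] → take 4–5 (16); add 4.
Step 3: frontier [1–6 23, 2–4 9, 2–5 18] → take 2–4 (9); add 2.
Step 4: frontier [1–6 23, 2–3 17, 2–6 17] → take 2–3 (17); add 3.
Step 5: frontier [1–6 23, 2–6 17, 3–6 20] → take 2–6 (17); add 6.
Vertex order: 1, 5, 4, 2, 3, 6. The 4th vertex is 2.

2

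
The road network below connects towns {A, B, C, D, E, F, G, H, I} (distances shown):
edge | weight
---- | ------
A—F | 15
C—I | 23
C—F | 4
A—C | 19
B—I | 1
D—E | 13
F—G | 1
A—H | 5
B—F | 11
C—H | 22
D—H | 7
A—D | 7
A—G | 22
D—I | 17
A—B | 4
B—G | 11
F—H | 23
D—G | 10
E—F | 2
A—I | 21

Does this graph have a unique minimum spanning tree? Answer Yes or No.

Kruskal's algorithm — process edges by increasing weight (ties by edge label):
B—I (1): add — endpoints in different components.
F—G (1): add — endpoints in different components.
E—F (2): add — endpoints in different components.
A—B (4): add — endpoints in different components.
C—F (4): add — endpoints in different components.
A—H (5): add — endpoints in different components.
A—D (7): add — endpoints in different components.
D—H (7): skip — D and H already connected.
D—G (10): add — endpoints in different components.
Non-tree edge D—H has weight 7, equal to the heaviest edge on its tree cycle — swapping gives another MST of the same weight. Not unique.

No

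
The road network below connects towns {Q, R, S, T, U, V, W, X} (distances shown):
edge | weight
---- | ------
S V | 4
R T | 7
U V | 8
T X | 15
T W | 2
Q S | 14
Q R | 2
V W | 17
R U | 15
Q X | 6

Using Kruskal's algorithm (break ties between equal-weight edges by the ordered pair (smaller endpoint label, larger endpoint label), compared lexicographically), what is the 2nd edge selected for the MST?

T-W

Sort edges by weight, then run Kruskal:
Q R (2): add — endpoints in different components.
T W (2): add — endpoints in different components.
S V (4): add — endpoints in different components.
Q X (6): add — endpoints in different components.
R T (7): add — endpoints in different components.
U V (8): add — endpoints in different components.
Q S (14): add — endpoints in different components.
The 2nd edge added is T W.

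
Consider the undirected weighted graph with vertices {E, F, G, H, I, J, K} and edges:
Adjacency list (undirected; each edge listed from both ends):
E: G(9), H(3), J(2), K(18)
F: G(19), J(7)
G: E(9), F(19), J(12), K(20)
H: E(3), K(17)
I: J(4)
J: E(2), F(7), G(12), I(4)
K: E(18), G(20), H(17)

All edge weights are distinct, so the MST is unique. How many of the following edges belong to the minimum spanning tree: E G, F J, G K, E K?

2

Kruskal's algorithm — process edges by increasing weight (ties by edge label):
E J (2): add — endpoints in different components.
E H (3): add — endpoints in different components.
I J (4): add — endpoints in different components.
F J (7): add — endpoints in different components.
E G (9): add — endpoints in different components.
G J (12): skip — G and J already connected.
H K (17): add — endpoints in different components.
MST edge set: {E J, E H, I J, F J, E G, H K}.
Of the listed edges, {E G, F J} are in the MST → 2.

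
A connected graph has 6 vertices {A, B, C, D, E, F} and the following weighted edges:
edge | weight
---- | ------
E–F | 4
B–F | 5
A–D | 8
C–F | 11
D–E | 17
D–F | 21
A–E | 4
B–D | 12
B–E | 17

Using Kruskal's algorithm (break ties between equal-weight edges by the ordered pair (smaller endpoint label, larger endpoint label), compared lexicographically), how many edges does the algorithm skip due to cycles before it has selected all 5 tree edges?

Kruskal: consider edges lightest-first.
A–E (4): add. Components now {A,E} {B} {C} {D} {F}
E–F (4): add. Components now {A,E,F} {B} {C} {D}
B–F (5): add. Components now {A,B,E,F} {C} {D}
A–D (8): add. Components now {A,B,D,E,F} {C}
C–F (11): add. Components now {A,B,C,D,E,F}
Edges rejected before the tree was complete: 0.

0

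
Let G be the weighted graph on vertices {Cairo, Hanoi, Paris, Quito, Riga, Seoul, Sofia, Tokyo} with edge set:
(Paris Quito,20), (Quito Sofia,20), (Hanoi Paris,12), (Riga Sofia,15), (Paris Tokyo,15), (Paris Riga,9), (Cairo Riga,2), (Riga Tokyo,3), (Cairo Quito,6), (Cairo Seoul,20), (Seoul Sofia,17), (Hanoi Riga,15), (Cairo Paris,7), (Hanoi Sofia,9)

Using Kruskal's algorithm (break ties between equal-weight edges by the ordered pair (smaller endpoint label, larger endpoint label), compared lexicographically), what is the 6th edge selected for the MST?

Kruskal: consider edges lightest-first.
Cairo Riga (2): add — endpoints in different components.
Riga Tokyo (3): add — endpoints in different components.
Cairo Quito (6): add — endpoints in different components.
Cairo Paris (7): add — endpoints in different components.
Hanoi Sofia (9): add — endpoints in different components.
Paris Riga (9): skip — Paris and Riga already connected.
Hanoi Paris (12): add — endpoints in different components.
Hanoi Riga (15): skip — Hanoi and Riga already connected.
Paris Tokyo (15): skip — Tokyo and Paris already connected.
Riga Sofia (15): skip — Sofia and Riga already connected.
Seoul Sofia (17): add — endpoints in different components.
The 6th edge added is Hanoi Paris.

Hanoi-Paris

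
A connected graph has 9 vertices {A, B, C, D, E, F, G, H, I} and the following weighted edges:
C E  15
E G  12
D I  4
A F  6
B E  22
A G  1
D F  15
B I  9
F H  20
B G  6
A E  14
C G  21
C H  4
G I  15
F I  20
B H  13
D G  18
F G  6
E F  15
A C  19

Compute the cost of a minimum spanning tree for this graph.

Grow the tree from D using Prim:
Step 1: cheapest edge leaving the tree is D I (4); add I.
Step 2: cheapest edge leaving the tree is B I (9); add B.
Step 3: cheapest edge leaving the tree is B G (6); add G.
Step 4: cheapest edge leaving the tree is A G (1); add A.
Step 5: cheapest edge leaving the tree is A F (6); add F.
Step 6: cheapest edge leaving the tree is E G (12); add E.
Step 7: cheapest edge leaving the tree is B H (13); add H.
Step 8: cheapest edge leaving the tree is C H (4); add C.
MST edges: D I, B I, B G, A G, A F, E G, B H, C H; total weight 4+9+6+1+6+12+13+4 = 55.

55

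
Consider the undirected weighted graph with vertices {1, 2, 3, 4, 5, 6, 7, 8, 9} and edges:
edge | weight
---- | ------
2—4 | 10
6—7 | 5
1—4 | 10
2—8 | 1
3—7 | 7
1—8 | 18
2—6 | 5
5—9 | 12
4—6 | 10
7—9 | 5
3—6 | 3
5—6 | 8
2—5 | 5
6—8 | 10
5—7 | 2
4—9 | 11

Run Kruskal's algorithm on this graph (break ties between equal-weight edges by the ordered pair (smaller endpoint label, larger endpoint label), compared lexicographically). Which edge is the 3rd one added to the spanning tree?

3-6

Kruskal's algorithm — process edges by increasing weight (ties by edge label):
2—8 (1): add — endpoints in different components.
5—7 (2): add — endpoints in different components.
3—6 (3): add — endpoints in different components.
2—5 (5): add — endpoints in different components.
2—6 (5): add — endpoints in different components.
6—7 (5): skip — 6 and 7 already connected.
7—9 (5): add — endpoints in different components.
3—7 (7): skip — 3 and 7 already connected.
5—6 (8): skip — 5 and 6 already connected.
1—4 (10): add — endpoints in different components.
2—4 (10): add — endpoints in different components.
The 3rd edge added is 3—6.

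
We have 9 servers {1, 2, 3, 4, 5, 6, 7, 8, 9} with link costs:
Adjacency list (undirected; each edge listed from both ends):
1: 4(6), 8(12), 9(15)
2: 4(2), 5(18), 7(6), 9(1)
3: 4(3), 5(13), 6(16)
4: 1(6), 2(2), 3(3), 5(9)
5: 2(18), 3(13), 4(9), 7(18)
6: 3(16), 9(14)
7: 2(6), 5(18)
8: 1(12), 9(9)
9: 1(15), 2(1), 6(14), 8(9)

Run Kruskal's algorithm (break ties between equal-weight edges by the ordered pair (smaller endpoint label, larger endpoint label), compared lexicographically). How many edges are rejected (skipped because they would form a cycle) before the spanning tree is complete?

2

Kruskal: consider edges lightest-first.
2—9 (1): add — endpoints in different components.
2—4 (2): add — endpoints in different components.
3—4 (3): add — endpoints in different components.
1—4 (6): add — endpoints in different components.
2—7 (6): add — endpoints in different components.
4—5 (9): add — endpoints in different components.
8—9 (9): add — endpoints in different components.
1—8 (12): skip — 1 and 8 already connected.
3—5 (13): skip — 3 and 5 already connected.
6—9 (14): add — endpoints in different components.
Edges rejected before the tree was complete: 2.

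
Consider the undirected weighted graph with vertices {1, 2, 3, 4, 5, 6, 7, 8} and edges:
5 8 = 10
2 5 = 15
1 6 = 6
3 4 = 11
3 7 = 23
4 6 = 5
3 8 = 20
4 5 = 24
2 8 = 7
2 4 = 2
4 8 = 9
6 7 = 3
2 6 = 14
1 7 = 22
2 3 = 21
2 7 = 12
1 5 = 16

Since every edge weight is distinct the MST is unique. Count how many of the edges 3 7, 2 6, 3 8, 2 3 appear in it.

0

Kruskal's algorithm — process edges by increasing weight (ties by edge label):
2 4 (2): add — endpoints in different components.
6 7 (3): add — endpoints in different components.
4 6 (5): add — endpoints in different components.
1 6 (6): add — endpoints in different components.
2 8 (7): add — endpoints in different components.
4 8 (9): skip — 4 and 8 already connected.
5 8 (10): add — endpoints in different components.
3 4 (11): add — endpoints in different components.
MST edge set: {2 4, 6 7, 4 6, 1 6, 2 8, 5 8, 3 4}.
Of the listed edges, {} are in the MST → 0.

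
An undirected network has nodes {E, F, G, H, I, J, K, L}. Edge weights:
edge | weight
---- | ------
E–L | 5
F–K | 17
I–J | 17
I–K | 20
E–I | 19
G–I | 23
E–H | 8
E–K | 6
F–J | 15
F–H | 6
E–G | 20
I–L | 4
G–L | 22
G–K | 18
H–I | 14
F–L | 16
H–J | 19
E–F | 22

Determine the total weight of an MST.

62

Kruskal's algorithm — process edges by increasing weight (ties by edge label):
I–L (4): add — endpoints in different components.
E–L (5): add — endpoints in different components.
E–K (6): add — endpoints in different components.
F–H (6): add — endpoints in different components.
E–H (8): add — endpoints in different components.
H–I (14): skip — H and I already connected.
F–J (15): add — endpoints in different components.
F–L (16): skip — F and L already connected.
F–K (17): skip — F and K already connected.
I–J (17): skip — I and J already connected.
G–K (18): add — endpoints in different components.
MST edges: I–L, E–L, E–K, F–H, E–H, F–J, G–K; total weight 4+5+6+6+8+15+18 = 62.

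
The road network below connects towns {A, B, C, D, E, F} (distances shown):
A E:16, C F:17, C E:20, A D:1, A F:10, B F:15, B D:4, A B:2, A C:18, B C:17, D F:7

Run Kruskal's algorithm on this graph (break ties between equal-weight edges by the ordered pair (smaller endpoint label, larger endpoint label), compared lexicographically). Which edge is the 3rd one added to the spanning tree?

Kruskal's algorithm — process edges by increasing weight (ties by edge label):
A D (1): add — endpoints in different components.
A B (2): add — endpoints in different components.
B D (4): skip — B and D already connected.
D F (7): add — endpoints in different components.
A F (10): skip — A and F already connected.
B F (15): skip — B and F already connected.
A E (16): add — endpoints in different components.
B C (17): add — endpoints in different components.
The 3rd edge added is D F.

D-F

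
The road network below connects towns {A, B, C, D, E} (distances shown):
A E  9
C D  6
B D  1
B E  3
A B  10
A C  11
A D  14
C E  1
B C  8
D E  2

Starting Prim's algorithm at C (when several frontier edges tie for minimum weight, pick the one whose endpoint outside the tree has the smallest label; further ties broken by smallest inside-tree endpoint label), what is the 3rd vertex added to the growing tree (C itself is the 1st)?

D

Grow the tree from C using Prim:
Step 1: cheapest edge leaving the tree is C E (1); add E.
Step 2: cheapest edge leaving the tree is D E (2); add D.
Step 3: cheapest edge leaving the tree is B D (1); add B.
Step 4: cheapest edge leaving the tree is A E (9); add A.
Vertex order: C, E, D, B, A. The 3rd vertex is D.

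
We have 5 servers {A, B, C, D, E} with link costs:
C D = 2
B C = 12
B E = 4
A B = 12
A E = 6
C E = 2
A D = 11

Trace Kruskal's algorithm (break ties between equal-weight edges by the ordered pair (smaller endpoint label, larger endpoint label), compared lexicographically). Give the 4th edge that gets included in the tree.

A-E

Kruskal: consider edges lightest-first.
C D (2): add — endpoints in different components.
C E (2): add — endpoints in different components.
B E (4): add — endpoints in different components.
A E (6): add — endpoints in different components.
The 4th edge added is A E.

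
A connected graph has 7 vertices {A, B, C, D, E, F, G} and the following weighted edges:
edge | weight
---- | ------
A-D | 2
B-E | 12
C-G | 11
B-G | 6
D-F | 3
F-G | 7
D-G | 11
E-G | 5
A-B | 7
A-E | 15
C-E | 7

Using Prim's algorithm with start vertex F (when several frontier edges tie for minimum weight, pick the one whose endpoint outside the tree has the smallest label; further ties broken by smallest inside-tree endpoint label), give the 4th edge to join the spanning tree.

B-G

Prim, starting at F.
Step 1: cheapest edge leaving the tree is D-F (3); add D.
Step 2: cheapest edge leaving the tree is A-D (2); add A.
Step 3: cheapest edge leaving the tree is A-B (7); add B.
Step 4: cheapest edge leaving the tree is B-G (6); add G.
Step 5: cheapest edge leaving the tree is E-G (5); add E.
Step 6: cheapest edge leaving the tree is C-E (7); add C.
The 4th edge added is B-G.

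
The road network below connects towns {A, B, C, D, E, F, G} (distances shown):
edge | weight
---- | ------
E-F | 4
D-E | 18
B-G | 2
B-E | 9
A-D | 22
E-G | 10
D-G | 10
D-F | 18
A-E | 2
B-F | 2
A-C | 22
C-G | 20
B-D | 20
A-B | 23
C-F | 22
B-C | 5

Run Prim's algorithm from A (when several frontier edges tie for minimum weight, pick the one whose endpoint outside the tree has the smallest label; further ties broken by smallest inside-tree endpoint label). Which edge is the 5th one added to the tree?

Prim, starting at A.
Step 1: cheapest edge leaving the tree is A-E (2); add E.
Step 2: cheapest edge leaving the tree is E-F (4); add F.
Step 3: cheapest edge leaving the tree is B-F (2); add B.
Step 4: cheapest edge leaving the tree is B-G (2); add G.
Step 5: cheapest edge leaving the tree is B-C (5); add C.
Step 6: cheapest edge leaving the tree is D-G (10); add D.
The 5th edge added is B-C.

B-C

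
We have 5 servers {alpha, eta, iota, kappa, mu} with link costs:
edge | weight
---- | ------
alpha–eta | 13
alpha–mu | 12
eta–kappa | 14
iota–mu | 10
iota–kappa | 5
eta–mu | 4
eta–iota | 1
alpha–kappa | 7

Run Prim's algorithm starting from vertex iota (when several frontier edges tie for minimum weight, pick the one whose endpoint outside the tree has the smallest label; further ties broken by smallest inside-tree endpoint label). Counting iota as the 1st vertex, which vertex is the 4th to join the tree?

Prim's algorithm from iota:
Step 1: frontier [eta–iota 1, iota–kappa 5, iota–mu 10] → take eta–iota (1); add eta.
Step 2: frontier [eta–mu 4, alpha–eta 13, eta–kappa 14, iota–kappa 5, iota–mu 10] → take eta–mu (4); add mu.
Step 3: frontier [alpha–eta 13, eta–kappa 14, iota–kappa 5, alpha–mu 12] → take iota–kappa (5); add kappa.
Step 4: frontier [alpha–eta 13, alpha–kappa 7, alpha–mu 12] → take alpha–kappa (7); add alpha.
Vertex order: iota, eta, mu, kappa, alpha. The 4th vertex is kappa.

kappa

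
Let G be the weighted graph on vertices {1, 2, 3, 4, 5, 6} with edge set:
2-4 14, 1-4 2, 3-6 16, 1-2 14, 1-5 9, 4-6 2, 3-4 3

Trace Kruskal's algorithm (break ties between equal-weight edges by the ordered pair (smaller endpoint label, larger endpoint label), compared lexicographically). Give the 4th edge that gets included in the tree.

1-5

Sort edges by weight, then run Kruskal:
1-4 (2): add — endpoints in different components.
4-6 (2): add — endpoints in different components.
3-4 (3): add — endpoints in different components.
1-5 (9): add — endpoints in different components.
1-2 (14): add — endpoints in different components.
The 4th edge added is 1-5.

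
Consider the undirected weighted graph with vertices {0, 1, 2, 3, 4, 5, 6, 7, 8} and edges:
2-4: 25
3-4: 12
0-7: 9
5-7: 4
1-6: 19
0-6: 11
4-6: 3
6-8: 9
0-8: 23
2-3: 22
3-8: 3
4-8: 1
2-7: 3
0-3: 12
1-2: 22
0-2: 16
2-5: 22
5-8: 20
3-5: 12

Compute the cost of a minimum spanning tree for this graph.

53

Kruskal's algorithm — process edges by increasing weight (ties by edge label):
4-8 (1): add — endpoints in different components.
2-7 (3): add — endpoints in different components.
3-8 (3): add — endpoints in different components.
4-6 (3): add — endpoints in different components.
5-7 (4): add — endpoints in different components.
0-7 (9): add — endpoints in different components.
6-8 (9): skip — 6 and 8 already connected.
0-6 (11): add — endpoints in different components.
0-3 (12): skip — 0 and 3 already connected.
3-4 (12): skip — 3 and 4 already connected.
3-5 (12): skip — 3 and 5 already connected.
0-2 (16): skip — 0 and 2 already connected.
1-6 (19): add — endpoints in different components.
MST edges: 4-8, 2-7, 3-8, 4-6, 5-7, 0-7, 0-6, 1-6; total weight 1+3+3+3+4+9+11+19 = 53.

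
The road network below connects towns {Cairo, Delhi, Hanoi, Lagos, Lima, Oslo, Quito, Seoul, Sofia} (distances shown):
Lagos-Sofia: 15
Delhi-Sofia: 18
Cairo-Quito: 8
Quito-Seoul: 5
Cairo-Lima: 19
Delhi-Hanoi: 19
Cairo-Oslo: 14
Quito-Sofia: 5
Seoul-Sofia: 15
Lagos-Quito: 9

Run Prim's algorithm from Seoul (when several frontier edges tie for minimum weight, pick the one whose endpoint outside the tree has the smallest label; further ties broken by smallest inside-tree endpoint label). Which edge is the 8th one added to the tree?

Cairo-Lima

Prim's algorithm from Seoul:
Step 1: cheapest edge leaving the tree is Quito-Seoul (5); add Quito.
Step 2: cheapest edge leaving the tree is Quito-Sofia (5); add Sofia.
Step 3: cheapest edge leaving the tree is Cairo-Quito (8); add Cairo.
Step 4: cheapest edge leaving the tree is Lagos-Quito (9); add Lagos.
Step 5: cheapest edge leaving the tree is Cairo-Oslo (14); add Oslo.
Step 6: cheapest edge leaving the tree is Delhi-Sofia (18); add Delhi.
Step 7: cheapest edge leaving the tree is Delhi-Hanoi (19); add Hanoi.
Step 8: cheapest edge leaving the tree is Cairo-Lima (19); add Lima.
The 8th edge added is Cairo-Lima.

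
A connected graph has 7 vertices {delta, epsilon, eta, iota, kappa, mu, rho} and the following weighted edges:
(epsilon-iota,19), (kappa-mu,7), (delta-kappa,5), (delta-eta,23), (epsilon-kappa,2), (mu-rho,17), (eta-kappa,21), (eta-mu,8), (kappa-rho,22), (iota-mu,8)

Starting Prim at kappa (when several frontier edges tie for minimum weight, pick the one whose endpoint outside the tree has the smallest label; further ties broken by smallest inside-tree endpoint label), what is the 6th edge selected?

mu-rho

Prim, starting at kappa.
Step 1: cheapest edge leaving the tree is epsilon-kappa (2); add epsilon.
Step 2: cheapest edge leaving the tree is delta-kappa (5); add delta.
Step 3: cheapest edge leaving the tree is kappa-mu (7); add mu.
Step 4: cheapest edge leaving the tree is eta-mu (8); add eta.
Step 5: cheapest edge leaving the tree is iota-mu (8); add iota.
Step 6: cheapest edge leaving the tree is mu-rho (17); add rho.
The 6th edge added is mu-rho.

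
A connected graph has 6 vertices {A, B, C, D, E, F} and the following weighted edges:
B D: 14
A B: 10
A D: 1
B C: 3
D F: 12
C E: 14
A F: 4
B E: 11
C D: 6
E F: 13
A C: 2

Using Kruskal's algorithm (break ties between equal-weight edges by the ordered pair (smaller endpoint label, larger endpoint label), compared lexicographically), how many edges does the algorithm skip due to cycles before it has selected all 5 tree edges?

2

Sort edges by weight, then run Kruskal:
A D (1): add. Components now {A,D} {B} {C} {E} {F}
A C (2): add. Components now {A,C,D} {B} {E} {F}
B C (3): add. Components now {A,B,C,D} {E} {F}
A F (4): add. Components now {A,B,C,D,F} {E}
C D (6): skip — C and D already connected.
A B (10): skip — A and B already connected.
B E (11): add. Components now {A,B,C,D,E,F}
Edges rejected before the tree was complete: 2.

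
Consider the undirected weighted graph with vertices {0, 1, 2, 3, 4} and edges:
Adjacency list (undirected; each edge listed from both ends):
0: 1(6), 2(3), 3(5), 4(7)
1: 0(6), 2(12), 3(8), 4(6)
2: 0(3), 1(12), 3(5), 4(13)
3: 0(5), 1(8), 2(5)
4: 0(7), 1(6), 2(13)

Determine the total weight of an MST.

20

Kruskal: consider edges lightest-first.
0-2 (3): add. Components now {0,2} {1} {3} {4}
0-3 (5): add. Components now {0,2,3} {1} {4}
2-3 (5): skip — 2 and 3 already connected.
0-1 (6): add. Components now {0,1,2,3} {4}
1-4 (6): add. Components now {0,1,2,3,4}
MST edges: 0-2, 0-3, 0-1, 1-4; total weight 3+5+6+6 = 20.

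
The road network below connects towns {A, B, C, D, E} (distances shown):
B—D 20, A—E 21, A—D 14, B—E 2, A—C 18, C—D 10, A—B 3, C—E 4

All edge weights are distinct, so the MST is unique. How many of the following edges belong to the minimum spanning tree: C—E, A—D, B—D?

Sort edges by weight, then run Kruskal:
B—E (2): add. Components now {A} {B,E} {C} {D}
A—B (3): add. Components now {A,B,E} {C} {D}
C—E (4): add. Components now {A,B,C,E} {D}
C—D (10): add. Components now {A,B,C,D,E}
MST edge set: {B—E, A—B, C—E, C—D}.
Of the listed edges, {C—E} are in the MST → 1.

1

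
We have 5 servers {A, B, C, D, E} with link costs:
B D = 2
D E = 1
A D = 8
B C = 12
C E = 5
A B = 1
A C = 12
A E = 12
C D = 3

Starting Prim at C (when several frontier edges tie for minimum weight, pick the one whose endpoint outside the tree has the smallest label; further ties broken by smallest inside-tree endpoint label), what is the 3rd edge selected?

Prim's algorithm from C:
Step 1: cheapest edge leaving the tree is C D (3); add D.
Step 2: cheapest edge leaving the tree is D E (1); add E.
Step 3: cheapest edge leaving the tree is B D (2); add B.
Step 4: cheapest edge leaving the tree is A B (1); add A.
The 3rd edge added is B D.

B-D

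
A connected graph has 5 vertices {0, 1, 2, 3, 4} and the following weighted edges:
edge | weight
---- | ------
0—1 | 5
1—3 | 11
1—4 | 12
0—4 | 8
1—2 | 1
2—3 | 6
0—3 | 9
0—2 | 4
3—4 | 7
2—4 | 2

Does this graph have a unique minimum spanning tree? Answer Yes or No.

Kruskal's algorithm — process edges by increasing weight (ties by edge label):
1—2 (1): add — endpoints in different components.
2—4 (2): add — endpoints in different components.
0—2 (4): add — endpoints in different components.
0—1 (5): skip — 0 and 1 already connected.
2—3 (6): add — endpoints in different components.
Every non-tree edge has weight strictly greater than the heaviest edge on the tree path between its endpoints, so the MST is unique.

Yes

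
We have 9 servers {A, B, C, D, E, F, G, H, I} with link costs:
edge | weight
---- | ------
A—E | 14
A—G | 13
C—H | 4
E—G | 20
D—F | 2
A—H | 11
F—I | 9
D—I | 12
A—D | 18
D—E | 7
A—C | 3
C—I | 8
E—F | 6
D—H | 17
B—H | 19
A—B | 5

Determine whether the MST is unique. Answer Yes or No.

Kruskal's algorithm — process edges by increasing weight (ties by edge label):
D—F (2): add — endpoints in different components.
A—C (3): add — endpoints in different components.
C—H (4): add — endpoints in different components.
A—B (5): add — endpoints in different components.
E—F (6): add — endpoints in different components.
D—E (7): skip — D and E already connected.
C—I (8): add — endpoints in different components.
F—I (9): add — endpoints in different components.
A—H (11): skip — A and H already connected.
D—I (12): skip — D and I already connected.
A—G (13): add — endpoints in different components.
Every non-tree edge has weight strictly greater than the heaviest edge on the tree path between its endpoints, so the MST is unique.

Yes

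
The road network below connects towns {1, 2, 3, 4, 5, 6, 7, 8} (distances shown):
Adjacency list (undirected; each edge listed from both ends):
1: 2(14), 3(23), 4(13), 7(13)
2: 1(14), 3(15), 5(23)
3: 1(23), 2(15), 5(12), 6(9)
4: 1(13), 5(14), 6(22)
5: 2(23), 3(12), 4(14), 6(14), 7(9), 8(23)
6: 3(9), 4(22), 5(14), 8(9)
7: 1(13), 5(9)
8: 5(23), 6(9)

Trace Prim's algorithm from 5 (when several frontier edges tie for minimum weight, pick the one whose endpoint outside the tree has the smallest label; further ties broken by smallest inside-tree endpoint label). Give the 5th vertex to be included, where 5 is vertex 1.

Grow the tree from 5 using Prim:
Step 1: frontier [5–7 9, 3–5 12, 4–5 14, 5–6 14, 2–5 23, 5–8 23] → take 5–7 (9); add 7.
Step 2: frontier [3–5 12, 4–5 14, 5–6 14, 2–5 23, 5–8 23, 1–7 13] → take 3–5 (12); add 3.
Step 3: frontier [3–6 9, 2–3 15, 1–3 23, 4–5 14, 5–6 14, 2–5 23, 5–8 23, 1–7 13] → take 3–6 (9); add 6.
Step 4: frontier [2–3 15, 1–3 23, 4–5 14, 2–5 23, 5–8 23, 6–8 9, 4–6 22, 1–7 13] → take 6–8 (9); add 8.
Step 5: frontier [2–3 15, 1–3 23, 4–5 14, 2–5 23, 4–6 22, 1–7 13] → take 1–7 (13); add 1.
Step 6: frontier [1–4 13, 1–2 14, 2–3 15, 4–5 14, 2–5 23, 4–6 22] → take 1–4 (13); add 4.
Step 7: frontier [1–2 14, 2–3 15, 2–5 23] → take 1–2 (14); add 2.
Vertex order: 5, 7, 3, 6, 8, 1, 4, 2. The 5th vertex is 8.

8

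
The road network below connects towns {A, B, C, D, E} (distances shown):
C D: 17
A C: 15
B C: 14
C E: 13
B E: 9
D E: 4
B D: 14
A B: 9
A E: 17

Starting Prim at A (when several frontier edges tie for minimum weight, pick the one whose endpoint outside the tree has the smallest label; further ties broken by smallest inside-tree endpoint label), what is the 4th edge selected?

C-E

Grow the tree from A using Prim:
Step 1: cheapest edge leaving the tree is A B (9); add B.
Step 2: cheapest edge leaving the tree is B E (9); add E.
Step 3: cheapest edge leaving the tree is D E (4); add D.
Step 4: cheapest edge leaving the tree is C E (13); add C.
The 4th edge added is C E.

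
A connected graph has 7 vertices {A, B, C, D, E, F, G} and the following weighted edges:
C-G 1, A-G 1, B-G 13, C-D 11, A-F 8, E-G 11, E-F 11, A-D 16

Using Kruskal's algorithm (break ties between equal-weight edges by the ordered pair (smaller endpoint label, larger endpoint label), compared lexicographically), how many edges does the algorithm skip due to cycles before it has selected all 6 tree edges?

1

Sort edges by weight, then run Kruskal:
A-G (1): add. Components now {A,G} {B} {C} {D} {E} {F}
C-G (1): add. Components now {A,C,G} {B} {D} {E} {F}
A-F (8): add. Components now {A,C,F,G} {B} {D} {E}
C-D (11): add. Components now {A,C,D,F,G} {B} {E}
E-F (11): add. Components now {A,C,D,E,F,G} {B}
E-G (11): skip — E and G already connected.
B-G (13): add. Components now {A,B,C,D,E,F,G}
Edges rejected before the tree was complete: 1.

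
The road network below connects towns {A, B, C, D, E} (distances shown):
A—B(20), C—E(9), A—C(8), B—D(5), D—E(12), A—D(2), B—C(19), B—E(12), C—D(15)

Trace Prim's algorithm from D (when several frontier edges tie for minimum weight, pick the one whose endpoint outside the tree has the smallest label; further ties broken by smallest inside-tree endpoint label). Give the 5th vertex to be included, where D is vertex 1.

E

Prim, starting at D.
Step 1: cheapest edge leaving the tree is A—D (2); add A.
Step 2: cheapest edge leaving the tree is B—D (5); add B.
Step 3: cheapest edge leaving the tree is A—C (8); add C.
Step 4: cheapest edge leaving the tree is C—E (9); add E.
Vertex order: D, A, B, C, E. The 5th vertex is E.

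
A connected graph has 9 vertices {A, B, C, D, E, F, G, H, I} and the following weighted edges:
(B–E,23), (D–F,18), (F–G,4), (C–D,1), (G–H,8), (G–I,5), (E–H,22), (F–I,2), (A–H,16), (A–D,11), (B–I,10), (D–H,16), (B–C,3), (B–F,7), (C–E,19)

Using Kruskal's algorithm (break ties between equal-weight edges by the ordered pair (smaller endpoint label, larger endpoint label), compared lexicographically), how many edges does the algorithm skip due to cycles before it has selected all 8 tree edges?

Kruskal's algorithm — process edges by increasing weight (ties by edge label):
C–D (1): add — endpoints in different components.
F–I (2): add — endpoints in different components.
B–C (3): add — endpoints in different components.
F–G (4): add — endpoints in different components.
G–I (5): skip — G and I already connected.
B–F (7): add — endpoints in different components.
G–H (8): add — endpoints in different components.
B–I (10): skip — B and I already connected.
A–D (11): add — endpoints in different components.
A–H (16): skip — A and H already connected.
D–H (16): skip — D and H already connected.
D–F (18): skip — D and F already connected.
C–E (19): add — endpoints in different components.
Edges rejected before the tree was complete: 5.

5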